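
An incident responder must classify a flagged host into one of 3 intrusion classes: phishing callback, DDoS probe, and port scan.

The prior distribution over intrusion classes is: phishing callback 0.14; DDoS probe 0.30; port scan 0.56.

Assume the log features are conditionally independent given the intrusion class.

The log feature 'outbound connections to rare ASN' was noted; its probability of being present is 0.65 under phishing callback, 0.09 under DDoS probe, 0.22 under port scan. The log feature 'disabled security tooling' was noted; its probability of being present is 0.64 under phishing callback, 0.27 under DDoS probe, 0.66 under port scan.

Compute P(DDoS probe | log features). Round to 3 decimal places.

By Bayes' rule with conditional independence, the unnormalized weight for each hypothesis is prior × ∏ likelihoods:
  phishing callback: 0.14 × 0.65 × 0.64 = 0.05824
  DDoS probe: 0.30 × 0.09 × 0.27 = 0.00729
  port scan: 0.56 × 0.22 × 0.66 = 0.081312
Normalizing constant Z = 0.05824 + 0.00729 + 0.081312 = 0.14684.
P(DDoS probe | evidence) = 0.00729 / 0.14684 ≈ 0.050.

0.050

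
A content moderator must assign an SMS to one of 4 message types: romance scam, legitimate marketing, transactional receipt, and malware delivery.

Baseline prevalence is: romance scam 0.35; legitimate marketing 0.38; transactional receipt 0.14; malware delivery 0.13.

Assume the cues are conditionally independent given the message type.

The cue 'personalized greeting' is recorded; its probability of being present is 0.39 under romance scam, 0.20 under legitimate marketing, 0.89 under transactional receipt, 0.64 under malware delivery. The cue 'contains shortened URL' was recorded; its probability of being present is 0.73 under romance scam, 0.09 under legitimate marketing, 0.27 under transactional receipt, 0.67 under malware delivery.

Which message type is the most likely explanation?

By Bayes' rule with conditional independence, the unnormalized weight for each hypothesis is prior × ∏ likelihoods:
  romance scam: 0.35 × 0.39 × 0.73 = 0.099645
  legitimate marketing: 0.38 × 0.20 × 0.09 = 0.00684
  transactional receipt: 0.14 × 0.89 × 0.27 = 0.033642
  malware delivery: 0.13 × 0.64 × 0.67 = 0.055744
Marginal likelihood of the evidence = 0.19587.
P(romance scam | evidence) ≈ 0.099645 / 0.19587 ≈ 0.509
P(legitimate marketing | evidence) ≈ 0.00684 / 0.19587 ≈ 0.035
P(transactional receipt | evidence) ≈ 0.033642 / 0.19587 ≈ 0.172
P(malware delivery | evidence) ≈ 0.055744 / 0.19587 ≈ 0.285
The largest is 0.509, so romance scam is most probable.

romance scam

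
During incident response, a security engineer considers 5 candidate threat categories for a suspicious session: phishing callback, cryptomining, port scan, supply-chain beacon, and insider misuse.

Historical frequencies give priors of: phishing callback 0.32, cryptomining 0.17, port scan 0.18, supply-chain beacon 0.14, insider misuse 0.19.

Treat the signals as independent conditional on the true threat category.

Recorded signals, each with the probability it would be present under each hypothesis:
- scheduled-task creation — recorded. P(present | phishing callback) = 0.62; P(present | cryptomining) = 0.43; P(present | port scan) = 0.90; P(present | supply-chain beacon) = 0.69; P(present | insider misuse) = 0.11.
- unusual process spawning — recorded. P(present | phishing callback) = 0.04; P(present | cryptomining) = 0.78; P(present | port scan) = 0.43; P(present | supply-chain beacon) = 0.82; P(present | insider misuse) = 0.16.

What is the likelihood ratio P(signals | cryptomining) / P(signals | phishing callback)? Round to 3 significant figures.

Joint likelihood of the signal pattern under each hypothesis:
  cryptomining: 0.43 × 0.78 = 0.3354
  phishing callback: 0.62 × 0.04 = 0.0248
Bayes factor = 0.3354 / 0.0248 ≈ 13.5

13.5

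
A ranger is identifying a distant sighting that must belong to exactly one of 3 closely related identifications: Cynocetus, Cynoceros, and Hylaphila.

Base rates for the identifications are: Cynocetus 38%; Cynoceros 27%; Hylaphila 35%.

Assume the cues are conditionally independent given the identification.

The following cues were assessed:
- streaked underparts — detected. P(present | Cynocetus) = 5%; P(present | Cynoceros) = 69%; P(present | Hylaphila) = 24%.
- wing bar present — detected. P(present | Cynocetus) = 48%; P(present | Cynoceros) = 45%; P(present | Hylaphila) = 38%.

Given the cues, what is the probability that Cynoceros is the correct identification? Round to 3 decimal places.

By Bayes' rule with conditional independence, the unnormalized weight for each hypothesis is prior × ∏ likelihoods:
  Cynocetus: 0.38 × 0.05 × 0.48 = 0.00912
  Cynoceros: 0.27 × 0.69 × 0.45 = 0.083835
  Hylaphila: 0.35 × 0.24 × 0.38 = 0.03192
Normalizing constant Z = 0.00912 + 0.083835 + 0.03192 = 0.12487.
P(Cynoceros | evidence) = 0.083835 / 0.12487 ≈ 0.671.

0.671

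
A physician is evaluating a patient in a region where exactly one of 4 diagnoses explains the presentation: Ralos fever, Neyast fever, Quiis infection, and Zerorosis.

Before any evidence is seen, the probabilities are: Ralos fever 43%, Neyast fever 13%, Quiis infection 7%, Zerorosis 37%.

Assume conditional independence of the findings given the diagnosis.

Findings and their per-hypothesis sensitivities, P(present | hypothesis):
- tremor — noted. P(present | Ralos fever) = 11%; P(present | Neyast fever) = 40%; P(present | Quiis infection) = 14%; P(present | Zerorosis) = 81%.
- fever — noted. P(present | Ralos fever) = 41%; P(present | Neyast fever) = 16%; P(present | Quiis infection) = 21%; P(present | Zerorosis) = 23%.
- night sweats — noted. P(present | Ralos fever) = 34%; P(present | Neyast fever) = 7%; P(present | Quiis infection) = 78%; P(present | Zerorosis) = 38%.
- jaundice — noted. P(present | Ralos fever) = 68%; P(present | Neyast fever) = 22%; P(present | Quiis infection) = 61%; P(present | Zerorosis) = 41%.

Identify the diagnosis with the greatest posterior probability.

Zerorosis

Multiply each prior by the joint likelihood of the evidence pattern:
  Ralos fever: 0.43 × 0.11 × 0.41 × 0.34 × 0.68 = 0.0044837
  Neyast fever: 0.13 × 0.40 × 0.16 × 0.07 × 0.22 = 0.00012813
  Quiis infection: 0.07 × 0.14 × 0.21 × 0.78 × 0.61 = 0.0009792
  Zerorosis: 0.37 × 0.81 × 0.23 × 0.38 × 0.41 = 0.010739
The unnormalized weights sum to 0.01633.
P(Ralos fever | evidence) ≈ 0.0044837 / 0.01633 ≈ 0.275
P(Neyast fever | evidence) ≈ 0.00012813 / 0.01633 ≈ 0.008
P(Quiis infection | evidence) ≈ 0.0009792 / 0.01633 ≈ 0.060
P(Zerorosis | evidence) ≈ 0.010739 / 0.01633 ≈ 0.658
The largest is 0.658, so Zerorosis is most probable.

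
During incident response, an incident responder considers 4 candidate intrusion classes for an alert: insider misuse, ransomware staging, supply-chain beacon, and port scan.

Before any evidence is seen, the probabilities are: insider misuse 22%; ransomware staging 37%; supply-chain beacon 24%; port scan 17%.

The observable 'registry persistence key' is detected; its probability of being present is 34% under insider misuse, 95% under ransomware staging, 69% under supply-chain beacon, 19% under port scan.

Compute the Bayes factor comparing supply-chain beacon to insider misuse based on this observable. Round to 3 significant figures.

2.03

Likelihood of this observable under each hypothesis:
  supply-chain beacon: 0.69
  insider misuse: 0.34
Bayes factor = 0.69 / 0.34 ≈ 2.03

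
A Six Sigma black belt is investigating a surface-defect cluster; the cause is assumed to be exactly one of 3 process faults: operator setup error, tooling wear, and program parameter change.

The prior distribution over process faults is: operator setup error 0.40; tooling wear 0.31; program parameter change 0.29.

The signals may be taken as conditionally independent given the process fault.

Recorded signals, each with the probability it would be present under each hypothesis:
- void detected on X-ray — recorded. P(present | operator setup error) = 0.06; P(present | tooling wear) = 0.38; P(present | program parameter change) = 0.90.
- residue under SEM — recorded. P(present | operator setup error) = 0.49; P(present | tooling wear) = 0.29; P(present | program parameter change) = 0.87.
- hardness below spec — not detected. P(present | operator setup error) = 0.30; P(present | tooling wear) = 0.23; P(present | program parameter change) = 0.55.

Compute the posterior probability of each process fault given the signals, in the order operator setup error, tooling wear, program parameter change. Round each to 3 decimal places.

0.060, 0.192, 0.747

For each hypothesis, the unnormalized posterior weight is prior × product of the signal likelihoods (using 1 − P(present | H) for each absent signal):
  operator setup error: 0.40 × 0.06 × 0.49 × (1 − 0.30) = 0.008232
  tooling wear: 0.31 × 0.38 × 0.29 × (1 − 0.23) = 0.026305
  program parameter change: 0.29 × 0.90 × 0.87 × (1 − 0.55) = 0.10218
The unnormalized weights sum to 0.13672.
P(operator setup error | evidence) = 0.008232 / 0.13672 ≈ 0.060
P(tooling wear | evidence) = 0.026305 / 0.13672 ≈ 0.192
P(program parameter change | evidence) = 0.10218 / 0.13672 ≈ 0.747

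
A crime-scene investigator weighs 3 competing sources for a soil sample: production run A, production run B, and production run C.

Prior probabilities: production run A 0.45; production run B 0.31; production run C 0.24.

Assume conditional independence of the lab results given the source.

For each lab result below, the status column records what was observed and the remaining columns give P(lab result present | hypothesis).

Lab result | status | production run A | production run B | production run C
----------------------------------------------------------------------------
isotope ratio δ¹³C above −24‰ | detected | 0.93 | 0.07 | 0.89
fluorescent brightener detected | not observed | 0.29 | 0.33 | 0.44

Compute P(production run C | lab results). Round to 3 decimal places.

0.277

By Bayes' rule with conditional independence, the unnormalized weight for each hypothesis is prior × ∏ likelihoods (using 1 − P(present | H) for each absent lab result):
  production run A: 0.45 × 0.93 × (1 − 0.29) = 0.29714
  production run B: 0.31 × 0.07 × (1 − 0.33) = 0.014539
  production run C: 0.24 × 0.89 × (1 − 0.44) = 0.11962
The unnormalized weights sum to 0.43129.
P(production run C | evidence) = 0.11962 / 0.43129 ≈ 0.277.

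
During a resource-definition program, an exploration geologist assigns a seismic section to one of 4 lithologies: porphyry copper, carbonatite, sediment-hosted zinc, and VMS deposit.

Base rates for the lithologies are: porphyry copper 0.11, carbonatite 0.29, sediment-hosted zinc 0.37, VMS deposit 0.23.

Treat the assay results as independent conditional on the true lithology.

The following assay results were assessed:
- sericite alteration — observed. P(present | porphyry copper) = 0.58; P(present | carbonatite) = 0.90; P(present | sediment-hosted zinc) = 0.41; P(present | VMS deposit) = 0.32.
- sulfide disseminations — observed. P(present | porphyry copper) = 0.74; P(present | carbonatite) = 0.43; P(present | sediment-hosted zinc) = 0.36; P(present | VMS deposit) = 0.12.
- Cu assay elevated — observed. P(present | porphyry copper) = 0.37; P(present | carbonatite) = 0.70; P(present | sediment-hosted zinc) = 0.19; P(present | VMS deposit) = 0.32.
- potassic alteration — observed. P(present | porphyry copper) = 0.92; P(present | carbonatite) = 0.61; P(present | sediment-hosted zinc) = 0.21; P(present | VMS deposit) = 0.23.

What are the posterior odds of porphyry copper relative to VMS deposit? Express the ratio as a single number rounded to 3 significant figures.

Unnormalized posterior weight (prior times the assay result likelihoods) for each of the two hypotheses:
  porphyry copper: 0.11 × 0.58 × 0.74 × 0.37 × 0.92 = 0.016071
  VMS deposit: 0.23 × 0.32 × 0.12 × 0.32 × 0.23 = 0.00065004
Odds(porphyry copper : VMS deposit) = 0.016071 / 0.00065004 ≈ 24.7.

24.7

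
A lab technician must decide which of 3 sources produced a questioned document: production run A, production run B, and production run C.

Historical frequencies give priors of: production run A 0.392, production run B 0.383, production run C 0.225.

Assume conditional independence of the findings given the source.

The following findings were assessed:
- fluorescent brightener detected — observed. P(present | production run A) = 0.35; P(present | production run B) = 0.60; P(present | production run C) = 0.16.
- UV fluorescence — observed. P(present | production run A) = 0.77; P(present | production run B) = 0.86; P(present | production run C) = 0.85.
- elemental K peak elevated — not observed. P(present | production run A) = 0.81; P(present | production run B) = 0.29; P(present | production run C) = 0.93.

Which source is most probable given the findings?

By Bayes' rule with conditional independence, the unnormalized weight for each hypothesis is prior × ∏ likelihoods (using 1 − P(present | H) for each absent finding):
  production run A: 0.392 × 0.35 × 0.77 × (1 − 0.81) = 0.020072
  production run B: 0.383 × 0.60 × 0.86 × (1 − 0.29) = 0.14032
  production run C: 0.225 × 0.16 × 0.85 × (1 − 0.93) = 0.002142
The unnormalized weights sum to 0.16253.
P(production run A | evidence) ≈ 0.020072 / 0.16253 ≈ 0.123
P(production run B | evidence) ≈ 0.14032 / 0.16253 ≈ 0.863
P(production run C | evidence) ≈ 0.002142 / 0.16253 ≈ 0.013
The largest is 0.863, so production run B is most probable.

production run B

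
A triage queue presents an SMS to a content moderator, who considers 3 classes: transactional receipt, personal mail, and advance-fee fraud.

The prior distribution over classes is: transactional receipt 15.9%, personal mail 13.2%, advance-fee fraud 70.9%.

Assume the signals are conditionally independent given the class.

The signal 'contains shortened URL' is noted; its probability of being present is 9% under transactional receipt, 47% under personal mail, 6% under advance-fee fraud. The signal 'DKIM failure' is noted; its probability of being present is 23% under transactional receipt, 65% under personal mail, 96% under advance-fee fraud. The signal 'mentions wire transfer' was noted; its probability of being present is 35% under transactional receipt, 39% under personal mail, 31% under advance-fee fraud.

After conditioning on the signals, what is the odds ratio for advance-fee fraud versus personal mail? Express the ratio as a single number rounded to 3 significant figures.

0.805

Unnormalized posterior weight (prior times the signal likelihoods) for each of the two hypotheses:
  advance-fee fraud: 0.709 × 0.06 × 0.96 × 0.31 = 0.01266
  personal mail: 0.132 × 0.47 × 0.65 × 0.39 = 0.015727
Posterior odds = 0.01266 / 0.015727 ≈ 0.805.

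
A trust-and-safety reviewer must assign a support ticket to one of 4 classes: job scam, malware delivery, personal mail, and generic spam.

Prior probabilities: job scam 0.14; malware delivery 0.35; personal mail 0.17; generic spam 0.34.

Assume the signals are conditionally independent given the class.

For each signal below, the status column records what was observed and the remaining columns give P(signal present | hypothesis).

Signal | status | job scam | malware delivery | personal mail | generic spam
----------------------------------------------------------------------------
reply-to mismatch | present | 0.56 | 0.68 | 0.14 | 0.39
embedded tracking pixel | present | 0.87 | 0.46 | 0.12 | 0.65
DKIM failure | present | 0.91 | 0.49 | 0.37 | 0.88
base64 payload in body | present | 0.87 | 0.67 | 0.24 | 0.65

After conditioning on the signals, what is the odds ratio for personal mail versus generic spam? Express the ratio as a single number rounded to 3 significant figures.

Posterior odds equal prior odds times the likelihood ratio; only the two competing hypotheses matter.
  personal mail: 0.17 × 0.14 × 0.12 × 0.37 × 0.24 = 0.00025361
  generic spam: 0.34 × 0.39 × 0.65 × 0.88 × 0.65 = 0.049301
Posterior odds = 0.00025361 / 0.049301 ≈ 0.00514.

0.00514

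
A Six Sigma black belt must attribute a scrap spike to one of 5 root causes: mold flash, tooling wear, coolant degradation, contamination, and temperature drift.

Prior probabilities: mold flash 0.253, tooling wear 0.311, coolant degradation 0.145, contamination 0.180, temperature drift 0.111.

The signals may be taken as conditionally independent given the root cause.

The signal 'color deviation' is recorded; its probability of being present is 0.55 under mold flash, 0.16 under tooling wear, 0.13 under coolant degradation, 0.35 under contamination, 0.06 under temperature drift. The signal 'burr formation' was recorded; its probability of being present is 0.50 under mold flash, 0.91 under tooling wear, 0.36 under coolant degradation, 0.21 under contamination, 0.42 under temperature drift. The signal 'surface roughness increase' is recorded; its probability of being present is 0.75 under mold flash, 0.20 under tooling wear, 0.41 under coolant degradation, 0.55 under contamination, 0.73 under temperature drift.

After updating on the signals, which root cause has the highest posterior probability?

By Bayes' rule with conditional independence, the unnormalized weight for each hypothesis is prior × ∏ likelihoods:
  mold flash: 0.253 × 0.55 × 0.50 × 0.75 = 0.052181
  tooling wear: 0.311 × 0.16 × 0.91 × 0.20 = 0.0090563
  coolant degradation: 0.145 × 0.13 × 0.36 × 0.41 = 0.0027823
  contamination: 0.180 × 0.35 × 0.21 × 0.55 = 0.0072765
  temperature drift: 0.111 × 0.06 × 0.42 × 0.73 = 0.002042
Marginal likelihood of the evidence = 0.073338.
P(mold flash | evidence) ≈ 0.052181 / 0.073338 ≈ 0.712
P(tooling wear | evidence) ≈ 0.0090563 / 0.073338 ≈ 0.123
P(coolant degradation | evidence) ≈ 0.0027823 / 0.073338 ≈ 0.038
P(contamination | evidence) ≈ 0.0072765 / 0.073338 ≈ 0.099
P(temperature drift | evidence) ≈ 0.002042 / 0.073338 ≈ 0.028
The largest is 0.712, so mold flash is most probable.

mold flash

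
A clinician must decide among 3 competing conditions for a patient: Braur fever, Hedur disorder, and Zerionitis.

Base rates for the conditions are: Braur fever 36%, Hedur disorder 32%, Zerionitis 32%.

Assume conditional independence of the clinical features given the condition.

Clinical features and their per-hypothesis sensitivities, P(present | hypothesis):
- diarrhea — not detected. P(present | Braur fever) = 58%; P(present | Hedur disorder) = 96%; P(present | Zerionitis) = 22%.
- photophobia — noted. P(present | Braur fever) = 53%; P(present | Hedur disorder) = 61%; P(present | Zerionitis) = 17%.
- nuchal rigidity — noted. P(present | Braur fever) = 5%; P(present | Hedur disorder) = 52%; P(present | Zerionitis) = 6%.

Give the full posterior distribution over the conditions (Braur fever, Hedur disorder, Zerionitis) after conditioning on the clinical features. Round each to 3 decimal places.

For each hypothesis, the unnormalized posterior weight is prior × product of the clinical feature likelihoods (using 1 − P(present | H) for each absent clinical feature):
  Braur fever: 0.36 × (1 − 0.58) × 0.53 × 0.05 = 0.0040068
  Hedur disorder: 0.32 × (1 − 0.96) × 0.61 × 0.52 = 0.0040602
  Zerionitis: 0.32 × (1 − 0.22) × 0.17 × 0.06 = 0.0025459
Normalizing constant Z = 0.0040068 + 0.0040602 + 0.0025459 = 0.010613.
P(Braur fever | evidence) = 0.0040068 / 0.010613 ≈ 0.378
P(Hedur disorder | evidence) = 0.0040602 / 0.010613 ≈ 0.383
P(Zerionitis | evidence) = 0.0025459 / 0.010613 ≈ 0.240

0.378, 0.383, 0.240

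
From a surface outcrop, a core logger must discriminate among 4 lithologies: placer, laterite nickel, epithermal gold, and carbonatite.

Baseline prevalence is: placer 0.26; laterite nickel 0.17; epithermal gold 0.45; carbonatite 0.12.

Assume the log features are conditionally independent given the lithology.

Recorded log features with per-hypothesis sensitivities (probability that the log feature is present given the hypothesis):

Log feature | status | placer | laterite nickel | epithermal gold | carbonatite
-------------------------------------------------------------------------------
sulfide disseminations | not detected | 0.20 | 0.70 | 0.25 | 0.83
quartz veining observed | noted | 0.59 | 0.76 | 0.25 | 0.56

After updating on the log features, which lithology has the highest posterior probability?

For each hypothesis, the unnormalized posterior weight is prior × product of the log feature likelihoods (using 1 − P(present | H) for each absent log feature):
  placer: 0.26 × (1 − 0.20) × 0.59 = 0.12272
  laterite nickel: 0.17 × (1 − 0.70) × 0.76 = 0.03876
  epithermal gold: 0.45 × (1 − 0.25) × 0.25 = 0.084375
  carbonatite: 0.12 × (1 − 0.83) × 0.56 = 0.011424
The unnormalized weights sum to 0.25728.
P(placer | evidence) ≈ 0.12272 / 0.25728 ≈ 0.477
P(laterite nickel | evidence) ≈ 0.03876 / 0.25728 ≈ 0.151
P(epithermal gold | evidence) ≈ 0.084375 / 0.25728 ≈ 0.328
P(carbonatite | evidence) ≈ 0.011424 / 0.25728 ≈ 0.044
The largest is 0.477, so placer is most probable.

placer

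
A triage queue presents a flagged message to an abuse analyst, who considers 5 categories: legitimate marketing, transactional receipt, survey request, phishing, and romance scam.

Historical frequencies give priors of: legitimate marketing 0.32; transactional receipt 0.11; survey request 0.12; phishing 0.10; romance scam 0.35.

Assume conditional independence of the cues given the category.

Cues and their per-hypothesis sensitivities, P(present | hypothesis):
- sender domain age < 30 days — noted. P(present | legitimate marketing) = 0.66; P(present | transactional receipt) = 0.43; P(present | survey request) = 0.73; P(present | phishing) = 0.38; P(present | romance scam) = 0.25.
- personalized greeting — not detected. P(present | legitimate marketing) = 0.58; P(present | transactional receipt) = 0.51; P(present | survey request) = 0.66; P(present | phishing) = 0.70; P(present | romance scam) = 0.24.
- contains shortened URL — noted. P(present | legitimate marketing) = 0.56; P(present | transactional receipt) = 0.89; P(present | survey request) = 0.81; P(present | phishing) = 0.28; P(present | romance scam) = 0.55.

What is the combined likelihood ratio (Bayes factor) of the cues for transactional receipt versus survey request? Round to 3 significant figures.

0.933

Joint likelihood of the cue pattern under each hypothesis (using 1 − P(present | H) for each absent cue):
  transactional receipt: 0.43 × (1 − 0.51) × 0.89 = 0.18752
  survey request: 0.73 × (1 − 0.66) × 0.81 = 0.20104
Bayes factor = 0.18752 / 0.20104 ≈ 0.933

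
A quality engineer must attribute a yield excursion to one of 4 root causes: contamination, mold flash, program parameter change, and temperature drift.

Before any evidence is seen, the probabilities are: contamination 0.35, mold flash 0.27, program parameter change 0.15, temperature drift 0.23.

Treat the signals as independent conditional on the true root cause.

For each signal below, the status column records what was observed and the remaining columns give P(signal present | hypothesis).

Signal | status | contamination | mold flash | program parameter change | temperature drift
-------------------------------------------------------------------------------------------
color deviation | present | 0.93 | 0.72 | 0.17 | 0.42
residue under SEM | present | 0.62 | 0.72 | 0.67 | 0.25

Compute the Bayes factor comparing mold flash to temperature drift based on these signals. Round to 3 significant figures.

The Bayes factor is the ratio of the joint likelihoods of the signal pattern under the two hypotheses.
  mold flash: 0.72 × 0.72 = 0.5184
  temperature drift: 0.42 × 0.25 = 0.105
Bayes factor = 0.5184 / 0.105 ≈ 4.94

4.94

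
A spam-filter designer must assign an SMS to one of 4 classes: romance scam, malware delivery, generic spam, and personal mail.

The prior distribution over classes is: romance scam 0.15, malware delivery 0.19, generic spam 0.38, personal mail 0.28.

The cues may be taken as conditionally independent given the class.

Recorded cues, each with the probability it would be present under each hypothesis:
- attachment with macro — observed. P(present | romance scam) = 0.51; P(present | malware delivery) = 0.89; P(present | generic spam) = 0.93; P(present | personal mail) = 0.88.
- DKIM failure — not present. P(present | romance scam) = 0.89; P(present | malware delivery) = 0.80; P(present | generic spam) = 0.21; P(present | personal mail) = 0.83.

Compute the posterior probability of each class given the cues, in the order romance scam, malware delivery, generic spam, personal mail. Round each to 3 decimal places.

For each hypothesis, the unnormalized posterior weight is prior × product of the cue likelihoods (using 1 − P(present | H) for each absent cue):
  romance scam: 0.15 × 0.51 × (1 − 0.89) = 0.008415
  malware delivery: 0.19 × 0.89 × (1 − 0.80) = 0.03382
  generic spam: 0.38 × 0.93 × (1 − 0.21) = 0.27919
  personal mail: 0.28 × 0.88 × (1 − 0.83) = 0.041888
The unnormalized weights sum to 0.36331.
P(romance scam | evidence) = 0.008415 / 0.36331 ≈ 0.023
P(malware delivery | evidence) = 0.03382 / 0.36331 ≈ 0.093
P(generic spam | evidence) = 0.27919 / 0.36331 ≈ 0.768
P(personal mail | evidence) = 0.041888 / 0.36331 ≈ 0.115

0.023, 0.093, 0.768, 0.115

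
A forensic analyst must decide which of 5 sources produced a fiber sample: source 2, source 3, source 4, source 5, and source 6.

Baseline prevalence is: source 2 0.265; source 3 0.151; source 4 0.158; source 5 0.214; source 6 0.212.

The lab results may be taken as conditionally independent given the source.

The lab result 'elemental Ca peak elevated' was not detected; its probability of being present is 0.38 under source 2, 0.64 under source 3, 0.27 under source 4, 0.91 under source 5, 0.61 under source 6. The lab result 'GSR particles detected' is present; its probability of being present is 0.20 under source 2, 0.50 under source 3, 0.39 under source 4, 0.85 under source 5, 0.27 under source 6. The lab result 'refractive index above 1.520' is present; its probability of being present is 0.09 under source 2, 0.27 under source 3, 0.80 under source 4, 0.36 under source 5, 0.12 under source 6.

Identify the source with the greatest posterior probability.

source 4

For each hypothesis, the unnormalized posterior weight is prior × product of the lab result likelihoods (using 1 − P(present | H) for each absent lab result):
  source 2: 0.265 × (1 − 0.38) × 0.20 × 0.09 = 0.0029574
  source 3: 0.151 × (1 − 0.64) × 0.50 × 0.27 = 0.0073386
  source 4: 0.158 × (1 − 0.27) × 0.39 × 0.80 = 0.035986
  source 5: 0.214 × (1 − 0.91) × 0.85 × 0.36 = 0.0058936
  source 6: 0.212 × (1 − 0.61) × 0.27 × 0.12 = 0.0026788
Marginal likelihood of the evidence = 0.054854.
P(source 2 | evidence) ≈ 0.0029574 / 0.054854 ≈ 0.054
P(source 3 | evidence) ≈ 0.0073386 / 0.054854 ≈ 0.134
P(source 4 | evidence) ≈ 0.035986 / 0.054854 ≈ 0.656
P(source 5 | evidence) ≈ 0.0058936 / 0.054854 ≈ 0.107
P(source 6 | evidence) ≈ 0.0026788 / 0.054854 ≈ 0.049
The largest is 0.656, so source 4 is most probable.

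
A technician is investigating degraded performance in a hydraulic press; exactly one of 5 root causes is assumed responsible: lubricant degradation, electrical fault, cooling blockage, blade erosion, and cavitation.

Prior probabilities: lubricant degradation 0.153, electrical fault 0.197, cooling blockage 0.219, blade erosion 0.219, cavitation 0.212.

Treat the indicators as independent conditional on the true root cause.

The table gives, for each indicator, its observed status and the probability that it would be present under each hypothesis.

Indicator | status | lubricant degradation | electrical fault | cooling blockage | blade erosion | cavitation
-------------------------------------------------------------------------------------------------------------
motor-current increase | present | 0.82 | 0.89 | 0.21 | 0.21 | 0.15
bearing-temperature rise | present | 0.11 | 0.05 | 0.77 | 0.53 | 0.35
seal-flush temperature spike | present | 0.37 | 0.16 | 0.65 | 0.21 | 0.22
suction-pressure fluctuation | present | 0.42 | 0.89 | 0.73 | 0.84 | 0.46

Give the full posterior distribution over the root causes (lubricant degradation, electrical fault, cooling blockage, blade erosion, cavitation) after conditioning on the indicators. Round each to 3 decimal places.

Multiply each prior by the joint likelihood of the indicator pattern:
  lubricant degradation: 0.153 × 0.82 × 0.11 × 0.37 × 0.42 = 0.0021446
  electrical fault: 0.197 × 0.89 × 0.05 × 0.16 × 0.89 = 0.0012483
  cooling blockage: 0.219 × 0.21 × 0.77 × 0.65 × 0.73 = 0.016803
  blade erosion: 0.219 × 0.21 × 0.53 × 0.21 × 0.84 = 0.0042997
  cavitation: 0.212 × 0.15 × 0.35 × 0.22 × 0.46 = 0.0011264
Marginal likelihood of the evidence = 0.025622.
P(lubricant degradation | evidence) = 0.0021446 / 0.025622 ≈ 0.084
P(electrical fault | evidence) = 0.0012483 / 0.025622 ≈ 0.049
P(cooling blockage | evidence) = 0.016803 / 0.025622 ≈ 0.656
P(blade erosion | evidence) = 0.0042997 / 0.025622 ≈ 0.168
P(cavitation | evidence) = 0.0011264 / 0.025622 ≈ 0.044

0.084, 0.049, 0.656, 0.168, 0.044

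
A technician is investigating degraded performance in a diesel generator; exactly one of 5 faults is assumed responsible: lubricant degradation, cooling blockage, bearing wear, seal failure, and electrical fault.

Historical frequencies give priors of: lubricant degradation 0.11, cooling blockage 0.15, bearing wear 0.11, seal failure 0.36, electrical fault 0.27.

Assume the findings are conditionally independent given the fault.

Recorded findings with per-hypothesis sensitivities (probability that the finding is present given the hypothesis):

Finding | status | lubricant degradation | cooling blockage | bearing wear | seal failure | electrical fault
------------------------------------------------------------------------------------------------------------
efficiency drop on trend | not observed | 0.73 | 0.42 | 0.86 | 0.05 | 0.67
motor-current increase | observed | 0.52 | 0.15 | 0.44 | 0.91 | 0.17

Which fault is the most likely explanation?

seal failure

By Bayes' rule with conditional independence, the unnormalized weight for each hypothesis is prior × ∏ likelihoods (using 1 − P(present | H) for each absent finding):
  lubricant degradation: 0.11 × (1 − 0.73) × 0.52 = 0.015444
  cooling blockage: 0.15 × (1 − 0.42) × 0.15 = 0.01305
  bearing wear: 0.11 × (1 − 0.86) × 0.44 = 0.006776
  seal failure: 0.36 × (1 − 0.05) × 0.91 = 0.31122
  electrical fault: 0.27 × (1 − 0.67) × 0.17 = 0.015147
Marginal likelihood of the evidence = 0.36164.
P(lubricant degradation | evidence) ≈ 0.015444 / 0.36164 ≈ 0.043
P(cooling blockage | evidence) ≈ 0.01305 / 0.36164 ≈ 0.036
P(bearing wear | evidence) ≈ 0.006776 / 0.36164 ≈ 0.019
P(seal failure | evidence) ≈ 0.31122 / 0.36164 ≈ 0.861
P(electrical fault | evidence) ≈ 0.015147 / 0.36164 ≈ 0.042
The largest is 0.861, so seal failure is most probable.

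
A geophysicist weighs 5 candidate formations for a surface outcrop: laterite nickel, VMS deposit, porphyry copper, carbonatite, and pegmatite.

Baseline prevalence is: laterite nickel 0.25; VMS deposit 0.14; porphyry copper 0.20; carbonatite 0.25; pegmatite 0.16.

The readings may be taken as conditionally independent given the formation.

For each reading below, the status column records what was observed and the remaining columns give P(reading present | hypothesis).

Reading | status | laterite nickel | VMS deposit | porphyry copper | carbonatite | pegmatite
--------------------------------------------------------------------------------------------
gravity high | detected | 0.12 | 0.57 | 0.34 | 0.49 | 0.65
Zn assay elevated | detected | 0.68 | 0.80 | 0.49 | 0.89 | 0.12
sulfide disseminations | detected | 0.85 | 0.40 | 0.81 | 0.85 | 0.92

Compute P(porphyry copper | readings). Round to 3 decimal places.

Multiply each prior by the joint likelihood of the reading pattern:
  laterite nickel: 0.25 × 0.12 × 0.68 × 0.85 = 0.01734
  VMS deposit: 0.14 × 0.57 × 0.80 × 0.40 = 0.025536
  porphyry copper: 0.20 × 0.34 × 0.49 × 0.81 = 0.026989
  carbonatite: 0.25 × 0.49 × 0.89 × 0.85 = 0.092671
  pegmatite: 0.16 × 0.65 × 0.12 × 0.92 = 0.011482
The unnormalized weights sum to 0.17402.
P(porphyry copper | evidence) = 0.026989 / 0.17402 ≈ 0.155.

0.155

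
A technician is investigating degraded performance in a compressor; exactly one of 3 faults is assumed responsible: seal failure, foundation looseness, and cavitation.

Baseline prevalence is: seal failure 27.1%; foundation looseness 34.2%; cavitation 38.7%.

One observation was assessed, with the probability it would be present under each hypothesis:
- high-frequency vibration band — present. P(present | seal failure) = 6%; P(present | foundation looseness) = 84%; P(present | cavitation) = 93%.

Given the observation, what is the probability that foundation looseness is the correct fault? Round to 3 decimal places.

For each hypothesis, the unnormalized posterior weight is prior × likelihood:
  seal failure: 0.271 × 0.06 = 0.01626
  foundation looseness: 0.342 × 0.84 = 0.28728
  cavitation: 0.387 × 0.93 = 0.35991
The unnormalized weights sum to 0.66345.
P(foundation looseness | evidence) = 0.28728 / 0.66345 ≈ 0.433.

0.433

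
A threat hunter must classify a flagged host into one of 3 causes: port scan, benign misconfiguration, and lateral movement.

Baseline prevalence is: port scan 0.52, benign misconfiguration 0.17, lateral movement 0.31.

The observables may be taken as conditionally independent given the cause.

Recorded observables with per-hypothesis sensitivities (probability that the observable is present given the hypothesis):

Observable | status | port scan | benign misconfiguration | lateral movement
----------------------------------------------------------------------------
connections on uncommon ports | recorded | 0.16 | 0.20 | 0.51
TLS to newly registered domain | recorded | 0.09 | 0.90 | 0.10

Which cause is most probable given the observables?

Multiply each prior by the joint likelihood of the observable pattern:
  port scan: 0.52 × 0.16 × 0.09 = 0.007488
  benign misconfiguration: 0.17 × 0.20 × 0.90 = 0.0306
  lateral movement: 0.31 × 0.51 × 0.10 = 0.01581
Marginal likelihood of the evidence = 0.053898.
P(port scan | evidence) ≈ 0.007488 / 0.053898 ≈ 0.139
P(benign misconfiguration | evidence) ≈ 0.0306 / 0.053898 ≈ 0.568
P(lateral movement | evidence) ≈ 0.01581 / 0.053898 ≈ 0.293
The largest is 0.568, so benign misconfiguration is most probable.

benign misconfiguration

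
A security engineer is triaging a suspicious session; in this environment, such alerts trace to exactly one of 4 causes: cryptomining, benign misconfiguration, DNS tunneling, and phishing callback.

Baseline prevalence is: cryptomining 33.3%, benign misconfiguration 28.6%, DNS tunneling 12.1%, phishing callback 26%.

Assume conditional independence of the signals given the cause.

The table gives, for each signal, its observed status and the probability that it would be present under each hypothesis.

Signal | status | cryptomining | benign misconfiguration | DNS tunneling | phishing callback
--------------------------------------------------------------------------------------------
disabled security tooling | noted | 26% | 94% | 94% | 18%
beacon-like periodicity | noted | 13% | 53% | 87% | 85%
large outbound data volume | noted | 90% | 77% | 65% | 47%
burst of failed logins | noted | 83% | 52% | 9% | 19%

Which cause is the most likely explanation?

For each hypothesis, the unnormalized posterior weight is prior × product of the signal likelihoods:
  cryptomining: 0.333 × 0.26 × 0.13 × 0.90 × 0.83 = 0.0084078
  benign misconfiguration: 0.286 × 0.94 × 0.53 × 0.77 × 0.52 = 0.057051
  DNS tunneling: 0.121 × 0.94 × 0.87 × 0.65 × 0.09 = 0.0057888
  phishing callback: 0.260 × 0.18 × 0.85 × 0.47 × 0.19 = 0.0035524
Marginal likelihood of the evidence = 0.0748.
P(cryptomining | evidence) ≈ 0.0084078 / 0.0748 ≈ 0.112
P(benign misconfiguration | evidence) ≈ 0.057051 / 0.0748 ≈ 0.763
P(DNS tunneling | evidence) ≈ 0.0057888 / 0.0748 ≈ 0.077
P(phishing callback | evidence) ≈ 0.0035524 / 0.0748 ≈ 0.047
The largest is 0.763, so benign misconfiguration is most probable.

benign misconfiguration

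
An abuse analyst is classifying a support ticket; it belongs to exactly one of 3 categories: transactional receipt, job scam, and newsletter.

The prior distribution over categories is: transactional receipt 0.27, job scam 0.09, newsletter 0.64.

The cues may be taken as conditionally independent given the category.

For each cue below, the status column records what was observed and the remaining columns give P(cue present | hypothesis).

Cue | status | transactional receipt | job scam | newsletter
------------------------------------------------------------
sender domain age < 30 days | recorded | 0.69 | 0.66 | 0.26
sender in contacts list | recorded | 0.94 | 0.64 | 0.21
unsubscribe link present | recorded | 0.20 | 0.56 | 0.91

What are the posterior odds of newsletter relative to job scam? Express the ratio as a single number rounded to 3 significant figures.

1.49

Posterior odds equal prior odds times the likelihood ratio; only the two competing hypotheses matter.
  newsletter: 0.64 × 0.26 × 0.21 × 0.91 = 0.031799
  job scam: 0.09 × 0.66 × 0.64 × 0.56 = 0.021289
Posterior odds = 0.031799 / 0.021289 ≈ 1.49.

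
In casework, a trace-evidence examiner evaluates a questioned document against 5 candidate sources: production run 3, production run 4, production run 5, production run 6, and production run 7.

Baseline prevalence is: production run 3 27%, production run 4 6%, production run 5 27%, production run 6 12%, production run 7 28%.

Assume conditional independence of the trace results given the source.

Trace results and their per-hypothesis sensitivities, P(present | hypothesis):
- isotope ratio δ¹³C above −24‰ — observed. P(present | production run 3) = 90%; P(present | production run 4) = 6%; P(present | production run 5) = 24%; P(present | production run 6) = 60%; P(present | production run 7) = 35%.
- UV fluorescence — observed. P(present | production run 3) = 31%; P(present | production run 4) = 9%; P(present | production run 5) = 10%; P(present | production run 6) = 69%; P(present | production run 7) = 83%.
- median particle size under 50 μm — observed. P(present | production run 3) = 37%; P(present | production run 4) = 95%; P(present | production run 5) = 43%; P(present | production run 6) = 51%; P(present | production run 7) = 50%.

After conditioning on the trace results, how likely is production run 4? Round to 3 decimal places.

Multiply each prior by the joint likelihood of the trace result pattern:
  production run 3: 0.27 × 0.90 × 0.31 × 0.37 = 0.027872
  production run 4: 0.06 × 0.06 × 0.09 × 0.95 = 0.0003078
  production run 5: 0.27 × 0.24 × 0.10 × 0.43 = 0.0027864
  production run 6: 0.12 × 0.60 × 0.69 × 0.51 = 0.025337
  production run 7: 0.28 × 0.35 × 0.83 × 0.50 = 0.04067
Marginal likelihood of the evidence = 0.096973.
P(production run 4 | evidence) = 0.0003078 / 0.096973 ≈ 0.003.

0.003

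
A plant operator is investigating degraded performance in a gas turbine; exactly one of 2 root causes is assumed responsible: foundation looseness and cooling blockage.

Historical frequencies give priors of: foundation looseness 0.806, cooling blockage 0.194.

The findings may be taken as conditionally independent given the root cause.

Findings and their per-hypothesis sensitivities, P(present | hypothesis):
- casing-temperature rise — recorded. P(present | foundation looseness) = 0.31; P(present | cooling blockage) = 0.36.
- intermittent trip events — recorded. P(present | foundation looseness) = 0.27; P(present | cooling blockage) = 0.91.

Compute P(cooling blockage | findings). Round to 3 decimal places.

0.485

Multiply each prior by the joint likelihood of the evidence pattern:
  foundation looseness: 0.806 × 0.31 × 0.27 = 0.067462
  cooling blockage: 0.194 × 0.36 × 0.91 = 0.063554
The unnormalized weights sum to 0.13102.
P(cooling blockage | evidence) = 0.063554 / 0.13102 ≈ 0.485.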